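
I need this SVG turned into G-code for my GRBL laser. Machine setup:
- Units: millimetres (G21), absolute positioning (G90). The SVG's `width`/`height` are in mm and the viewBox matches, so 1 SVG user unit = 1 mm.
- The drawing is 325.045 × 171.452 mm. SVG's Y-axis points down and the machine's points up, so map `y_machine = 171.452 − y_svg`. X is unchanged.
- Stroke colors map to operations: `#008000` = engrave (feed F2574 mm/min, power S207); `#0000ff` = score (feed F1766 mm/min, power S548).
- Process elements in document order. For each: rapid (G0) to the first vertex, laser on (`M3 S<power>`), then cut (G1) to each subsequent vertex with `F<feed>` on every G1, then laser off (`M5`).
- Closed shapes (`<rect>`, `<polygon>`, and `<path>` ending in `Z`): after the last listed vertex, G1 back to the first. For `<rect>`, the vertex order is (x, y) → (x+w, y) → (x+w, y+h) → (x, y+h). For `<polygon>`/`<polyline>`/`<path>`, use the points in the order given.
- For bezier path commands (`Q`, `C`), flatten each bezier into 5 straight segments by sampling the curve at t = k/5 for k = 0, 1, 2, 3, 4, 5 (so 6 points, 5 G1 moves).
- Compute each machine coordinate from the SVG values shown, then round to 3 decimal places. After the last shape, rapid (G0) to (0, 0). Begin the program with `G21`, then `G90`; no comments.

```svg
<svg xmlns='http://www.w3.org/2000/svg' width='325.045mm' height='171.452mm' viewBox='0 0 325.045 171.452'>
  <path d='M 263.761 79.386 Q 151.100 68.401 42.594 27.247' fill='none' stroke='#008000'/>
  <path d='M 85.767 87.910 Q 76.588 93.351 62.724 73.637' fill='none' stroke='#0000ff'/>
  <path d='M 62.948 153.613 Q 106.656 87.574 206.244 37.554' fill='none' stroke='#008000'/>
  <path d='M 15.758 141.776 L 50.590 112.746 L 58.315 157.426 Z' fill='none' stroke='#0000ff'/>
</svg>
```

G21
G90
G0 X263.761 Y92.066
M3 S207
G1 X218.863 Y97.667 F2574
G1 X174.297 Y105.681 F2574
G1 X130.064 Y116.109 F2574
G1 X86.163 Y128.950 F2574
G1 X42.594 Y144.205 F2574
M5
G0 X85.767 Y83.542
M3 S548
G1 X81.908 Y82.372 F1766
G1 X77.674 Y83.214 F1766
G1 X73.066 Y86.069 F1766
G1 X68.082 Y90.936 F1766
G1 X62.724 Y97.815 F1766
M5
G0 X62.948 Y17.839
M3 S207
G1 X82.666 Y43.614 F2574
G1 X106.855 Y68.107 F2574
G1 X135.514 Y91.319 F2574
G1 X168.644 Y113.249 F2574
G1 X206.244 Y133.898 F2574
M5
G0 X15.758 Y29.676
M3 S548
G1 X50.590 Y58.706 F1766
G1 X58.315 Y14.026 F1766
G1 X15.758 Y29.676 F1766
M5
G0 X0.000 Y0.000

1 u = 1 mm; y_m = 171.452 − y.

[1] `<path>` quadratic bezier, #008000→engrave S207 F2574: (263.761,92.066) → (218.863,97.667) → (174.297,105.681) → (130.064,116.109) → (86.163,128.950) → (42.594,144.205)

[2] `<path>` quadratic bezier, #0000ff→score S548 F1766: (85.767,83.542) → (81.908,82.372) → (77.674,83.214) → (73.066,86.069) → (68.082,90.936) → (62.724,97.815)

[3] `<path>` quadratic bezier, #008000→engrave S207 F2574: (62.948,17.839) → (82.666,43.614) → (106.855,68.107) → (135.514,91.319) → (168.644,113.249) → (206.244,133.898)

[4] `<path>` regular polygon, #0000ff→score S548 F1766: (15.758,29.676) → (50.590,58.706) → (58.315,14.026) → (15.758,29.676) (closed)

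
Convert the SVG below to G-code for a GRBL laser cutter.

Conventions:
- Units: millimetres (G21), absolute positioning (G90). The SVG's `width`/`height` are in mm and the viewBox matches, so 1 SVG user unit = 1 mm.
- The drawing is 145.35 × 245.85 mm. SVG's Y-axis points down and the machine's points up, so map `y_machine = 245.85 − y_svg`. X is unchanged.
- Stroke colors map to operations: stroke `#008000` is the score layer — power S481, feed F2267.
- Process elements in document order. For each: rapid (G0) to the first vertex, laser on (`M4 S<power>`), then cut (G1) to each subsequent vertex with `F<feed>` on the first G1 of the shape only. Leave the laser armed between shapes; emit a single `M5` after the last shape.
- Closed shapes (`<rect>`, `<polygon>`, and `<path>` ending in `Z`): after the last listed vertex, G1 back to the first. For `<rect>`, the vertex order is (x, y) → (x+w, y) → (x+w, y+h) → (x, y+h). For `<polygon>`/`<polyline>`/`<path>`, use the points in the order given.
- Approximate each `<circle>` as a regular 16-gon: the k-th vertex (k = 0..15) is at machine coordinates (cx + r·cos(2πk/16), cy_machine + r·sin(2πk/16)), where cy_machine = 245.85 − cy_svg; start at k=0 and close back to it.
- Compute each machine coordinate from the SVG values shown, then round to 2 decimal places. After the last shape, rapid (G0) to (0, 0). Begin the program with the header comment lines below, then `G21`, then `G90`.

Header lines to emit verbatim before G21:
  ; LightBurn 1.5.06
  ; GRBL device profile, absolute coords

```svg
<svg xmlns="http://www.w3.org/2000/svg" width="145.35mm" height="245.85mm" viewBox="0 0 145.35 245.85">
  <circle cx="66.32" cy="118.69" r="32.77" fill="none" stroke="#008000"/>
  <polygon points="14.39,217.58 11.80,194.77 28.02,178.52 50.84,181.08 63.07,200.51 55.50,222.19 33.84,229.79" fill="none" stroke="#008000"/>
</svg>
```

; LightBurn 1.5.06
; GRBL device profile, absolute coords
G21
G90
G0 X99.09 Y127.16
M4 S481
G1 X96.60 Y139.70 F2267
G1 X89.49 Y150.33
G1 X78.86 Y157.44
G1 X66.32 Y159.93
G1 X53.78 Y157.44
G1 X43.15 Y150.33
G1 X36.04 Y139.70
G1 X33.55 Y127.16
G1 X36.04 Y114.62
G1 X43.15 Y103.99
G1 X53.78 Y96.88
G1 X66.32 Y94.39
G1 X78.86 Y96.88
G1 X89.49 Y103.99
G1 X96.60 Y114.62
G1 X99.09 Y127.16
G0 X14.39 Y28.27
M4 S481
G1 X11.80 Y51.08 F2267
G1 X28.02 Y67.33
G1 X50.84 Y64.77
G1 X63.07 Y45.34
G1 X55.50 Y23.66
G1 X33.84 Y16.06
G1 X14.39 Y28.27
M5
G0 X0.00 Y0.00

Since the viewBox matches the mm dimensions, user units are millimetres directly. The only transform is the Y-flip y_m = 245.85 − y_svg.

Shape 1 is a circle drawn with `<circle>`. Its stroke #008000 means score at S481, F2267. After flipping Y the toolpath is (99.09,127.16) → (96.60,139.70) → (89.49,150.33) → (78.86,157.44) → (66.32,159.93) → (53.78,157.44) → (43.15,150.33) → (36.04,139.70) → (33.55,127.16) → (36.04,114.62) → (43.15,103.99) → (53.78,96.88) → (66.32,94.39) → (78.86,96.88) → (89.49,103.99) → (96.60,114.62) → (99.09,127.16), returning to the start.

Shape 2 is a regular polygon drawn with `<polygon>`. Its stroke #008000 means score at S481, F2267. After flipping Y the toolpath is (14.39,28.27) → (11.80,51.08) → (28.02,67.33) → (50.84,64.77) → (63.07,45.34) → (55.50,23.66) → (33.84,16.06) → (14.39,28.27), returning to the start.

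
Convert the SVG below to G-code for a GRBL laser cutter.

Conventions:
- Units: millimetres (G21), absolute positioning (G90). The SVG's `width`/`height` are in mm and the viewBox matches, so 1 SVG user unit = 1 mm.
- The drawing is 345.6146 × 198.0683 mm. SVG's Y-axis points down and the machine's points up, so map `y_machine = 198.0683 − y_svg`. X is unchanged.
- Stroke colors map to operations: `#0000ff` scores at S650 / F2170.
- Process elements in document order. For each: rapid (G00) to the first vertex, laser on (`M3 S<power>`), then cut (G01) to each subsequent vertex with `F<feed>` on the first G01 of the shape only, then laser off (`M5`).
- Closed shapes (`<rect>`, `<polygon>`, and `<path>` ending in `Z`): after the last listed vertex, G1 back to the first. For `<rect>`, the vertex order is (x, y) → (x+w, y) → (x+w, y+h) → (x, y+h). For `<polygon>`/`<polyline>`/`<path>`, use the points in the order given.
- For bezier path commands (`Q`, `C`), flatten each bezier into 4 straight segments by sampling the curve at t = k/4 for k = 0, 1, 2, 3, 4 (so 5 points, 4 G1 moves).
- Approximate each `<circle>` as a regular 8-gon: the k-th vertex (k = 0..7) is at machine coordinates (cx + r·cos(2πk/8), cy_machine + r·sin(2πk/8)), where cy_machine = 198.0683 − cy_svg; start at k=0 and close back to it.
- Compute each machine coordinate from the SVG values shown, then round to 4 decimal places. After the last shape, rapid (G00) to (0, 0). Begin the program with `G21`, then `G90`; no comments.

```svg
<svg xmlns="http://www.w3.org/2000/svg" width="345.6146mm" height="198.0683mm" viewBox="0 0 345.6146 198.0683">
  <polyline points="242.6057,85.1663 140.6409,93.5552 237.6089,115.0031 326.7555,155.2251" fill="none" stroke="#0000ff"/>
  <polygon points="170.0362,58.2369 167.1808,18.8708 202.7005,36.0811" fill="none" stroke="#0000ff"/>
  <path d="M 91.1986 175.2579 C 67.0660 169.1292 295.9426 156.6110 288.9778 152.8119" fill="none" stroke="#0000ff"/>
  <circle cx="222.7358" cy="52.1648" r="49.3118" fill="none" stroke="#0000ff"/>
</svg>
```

G21
G90
G00 X242.6057 Y112.9020
M3 S650
G01 X140.6409 Y104.5131 F2170
G01 X237.6089 Y83.0652
G01 X326.7555 Y42.8432
M5
G00 X170.0362 Y139.8314
M3 S650
G01 X167.1808 Y179.1975 F2170
G01 X202.7005 Y161.9872
G01 X170.0362 Y139.8314
M5
G00 X91.1986 Y22.8104
M3 S650
G01 X112.9001 Y28.3689 F2170
G01 X183.6503 Y34.9070
G01 X257.6194 Y41.0083
G01 X288.9778 Y45.2564
M5
G00 X272.0476 Y145.9035
M3 S650
G01 X257.6045 Y180.7722 F2170
G01 X222.7358 Y195.2153
G01 X187.8671 Y180.7722
G01 X173.4240 Y145.9035
G01 X187.8671 Y111.0348
G01 X222.7358 Y96.5917
G01 X257.6045 Y111.0348
G01 X272.0476 Y145.9035
M5
G00 X0.0000 Y0.0000

Since the viewBox matches the mm dimensions, user units are millimetres directly. The only transform is the Y-flip y_m = 198.0683 − y_svg.

Shape 1 is a open polyline drawn with `<polyline>`. Its stroke #0000ff means score at S650, F2170. After flipping Y the toolpath is (242.6057,112.9020) → (140.6409,104.5131) → (237.6089,83.0652) → (326.7555,42.8432).

Shape 2 is a regular polygon drawn with `<polygon>`. Its stroke #0000ff means score at S650, F2170. After flipping Y the toolpath is (170.0362,139.8314) → (167.1808,179.1975) → (202.7005,161.9872) → (170.0362,139.8314), returning to the start.

Shape 3 is a cubic bezier drawn with `<path>`. Its stroke #0000ff means score at S650, F2170. After flipping Y the toolpath is (91.1986,22.8104) → (112.9001,28.3689) → (183.6503,34.9070) → (257.6194,41.0083) → (288.9778,45.2564).

Shape 4 is a circle drawn with `<circle>`. Its stroke #0000ff means score at S650, F2170. After flipping Y the toolpath is (272.0476,145.9035) → (257.6045,180.7722) → (222.7358,195.2153) → (187.8671,180.7722) → (173.4240,145.9035) → (187.8671,111.0348) → (222.7358,96.5917) → (257.6045,111.0348) → (272.0476,145.9035), returning to the start.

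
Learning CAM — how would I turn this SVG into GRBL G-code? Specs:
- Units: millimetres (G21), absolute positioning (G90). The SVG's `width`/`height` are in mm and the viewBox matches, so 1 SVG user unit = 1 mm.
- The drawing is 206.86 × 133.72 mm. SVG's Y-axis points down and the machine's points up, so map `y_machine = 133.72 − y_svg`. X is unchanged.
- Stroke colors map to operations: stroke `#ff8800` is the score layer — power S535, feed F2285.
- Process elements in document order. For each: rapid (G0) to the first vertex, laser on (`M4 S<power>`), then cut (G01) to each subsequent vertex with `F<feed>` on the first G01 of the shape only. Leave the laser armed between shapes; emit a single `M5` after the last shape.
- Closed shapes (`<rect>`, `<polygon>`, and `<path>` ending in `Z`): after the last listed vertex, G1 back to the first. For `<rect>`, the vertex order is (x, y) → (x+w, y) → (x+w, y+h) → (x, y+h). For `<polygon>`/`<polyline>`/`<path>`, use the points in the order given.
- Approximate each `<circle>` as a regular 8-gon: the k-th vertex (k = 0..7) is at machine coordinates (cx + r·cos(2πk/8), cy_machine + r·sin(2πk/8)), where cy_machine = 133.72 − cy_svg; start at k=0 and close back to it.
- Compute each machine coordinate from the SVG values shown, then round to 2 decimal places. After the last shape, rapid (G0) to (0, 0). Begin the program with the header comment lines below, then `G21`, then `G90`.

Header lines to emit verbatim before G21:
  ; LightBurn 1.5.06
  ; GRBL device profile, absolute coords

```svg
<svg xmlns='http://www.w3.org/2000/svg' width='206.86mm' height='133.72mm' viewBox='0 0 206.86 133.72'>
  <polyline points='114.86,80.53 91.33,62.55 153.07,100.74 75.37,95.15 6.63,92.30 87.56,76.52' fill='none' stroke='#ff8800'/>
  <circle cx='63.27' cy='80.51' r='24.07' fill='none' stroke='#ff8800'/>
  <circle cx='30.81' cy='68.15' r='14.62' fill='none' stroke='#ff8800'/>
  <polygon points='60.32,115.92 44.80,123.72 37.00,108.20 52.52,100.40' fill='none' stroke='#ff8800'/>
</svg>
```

; LightBurn 1.5.06
; GRBL device profile, absolute coords
G21
G90
G0 X114.86 Y53.19
M4 S535
G01 X91.33 Y71.17 F2285
G01 X153.07 Y32.98
G01 X75.37 Y38.57
G01 X6.63 Y41.42
G01 X87.56 Y57.20
G0 X87.34 Y53.21
M4 S535
G01 X80.29 Y70.23 F2285
G01 X63.27 Y77.28
G01 X46.25 Y70.23
G01 X39.20 Y53.21
G01 X46.25 Y36.19
G01 X63.27 Y29.14
G01 X80.29 Y36.19
G01 X87.34 Y53.21
G0 X45.43 Y65.57
M4 S535
G01 X41.15 Y75.91 F2285
G01 X30.81 Y80.19
G01 X20.47 Y75.91
G01 X16.19 Y65.57
G01 X20.47 Y55.23
G01 X30.81 Y50.95
G01 X41.15 Y55.23
G01 X45.43 Y65.57
G0 X60.32 Y17.80
M4 S535
G01 X44.80 Y10.00 F2285
G01 X37.00 Y25.52
G01 X52.52 Y33.32
G01 X60.32 Y17.80
M5
G0 X0.00 Y0.00

1 u = 1 mm; y_m = 133.72 − y.

[1] `<polyline>` open polyline, #ff8800→score S535 F2285: (114.86,53.19) → (91.33,71.17) → (153.07,32.98) → (75.37,38.57) → (6.63,41.42) → (87.56,57.20)

[2] `<circle>` circle, #ff8800→score S535 F2285: (87.34,53.21) → (80.29,70.23) → (63.27,77.28) → (46.25,70.23) → (39.20,53.21) → (46.25,36.19) → (63.27,29.14) → (80.29,36.19) → (87.34,53.21) (closed)

[3] `<circle>` circle, #ff8800→score S535 F2285: (45.43,65.57) → (41.15,75.91) → (30.81,80.19) → (20.47,75.91) → (16.19,65.57) → (20.47,55.23) → (30.81,50.95) → (41.15,55.23) → (45.43,65.57) (closed)

[4] `<polygon>` regular polygon, #ff8800→score S535 F2285: (60.32,17.80) → (44.80,10.00) → (37.00,25.52) → (52.52,33.32) → (60.32,17.80) (closed)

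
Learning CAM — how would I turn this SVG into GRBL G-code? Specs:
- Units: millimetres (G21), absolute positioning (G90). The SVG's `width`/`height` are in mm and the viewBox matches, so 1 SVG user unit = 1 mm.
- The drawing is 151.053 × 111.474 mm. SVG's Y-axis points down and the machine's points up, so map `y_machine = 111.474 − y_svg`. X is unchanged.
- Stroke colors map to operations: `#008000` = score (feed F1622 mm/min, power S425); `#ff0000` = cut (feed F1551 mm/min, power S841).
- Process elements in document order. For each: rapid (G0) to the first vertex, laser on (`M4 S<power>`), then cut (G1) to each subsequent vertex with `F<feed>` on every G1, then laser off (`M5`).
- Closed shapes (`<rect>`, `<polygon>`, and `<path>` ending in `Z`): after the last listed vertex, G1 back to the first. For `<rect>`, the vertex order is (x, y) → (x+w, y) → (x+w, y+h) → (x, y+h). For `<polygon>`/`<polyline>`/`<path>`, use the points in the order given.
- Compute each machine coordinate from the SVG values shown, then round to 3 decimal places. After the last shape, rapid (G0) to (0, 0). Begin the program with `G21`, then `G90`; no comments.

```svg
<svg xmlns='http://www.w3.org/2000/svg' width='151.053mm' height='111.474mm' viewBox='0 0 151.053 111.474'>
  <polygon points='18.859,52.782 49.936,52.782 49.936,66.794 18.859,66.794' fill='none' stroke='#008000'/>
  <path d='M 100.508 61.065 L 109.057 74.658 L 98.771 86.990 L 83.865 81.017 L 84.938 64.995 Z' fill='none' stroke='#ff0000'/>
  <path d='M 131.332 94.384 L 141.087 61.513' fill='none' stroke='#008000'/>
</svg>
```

G21
G90
G0 X18.859 Y58.692
M4 S425
G1 X49.936 Y58.692 F1622
G1 X49.936 Y44.680 F1622
G1 X18.859 Y44.680 F1622
G1 X18.859 Y58.692 F1622
M5
G0 X100.508 Y50.409
M4 S841
G1 X109.057 Y36.816 F1551
G1 X98.771 Y24.484 F1551
G1 X83.865 Y30.457 F1551
G1 X84.938 Y46.479 F1551
G1 X100.508 Y50.409 F1551
M5
G0 X131.332 Y17.090
M4 S425
G1 X141.087 Y49.961 F1622
M5
G0 X0.000 Y0.000

1 u = 1 mm; y_m = 111.474 − y.

[1] `<polygon>` rectangle, #008000→score S425 F1622: (18.859,58.692) → (49.936,58.692) → (49.936,44.680) → (18.859,44.680) → (18.859,58.692) (closed)

[2] `<path>` regular polygon, #ff0000→cut S841 F1551: (100.508,50.409) → (109.057,36.816) → (98.771,24.484) → (83.865,30.457) → (84.938,46.479) → (100.508,50.409) (closed)

[3] `<path>` line segment, #008000→score S425 F1622: (131.332,17.090) → (141.087,49.961)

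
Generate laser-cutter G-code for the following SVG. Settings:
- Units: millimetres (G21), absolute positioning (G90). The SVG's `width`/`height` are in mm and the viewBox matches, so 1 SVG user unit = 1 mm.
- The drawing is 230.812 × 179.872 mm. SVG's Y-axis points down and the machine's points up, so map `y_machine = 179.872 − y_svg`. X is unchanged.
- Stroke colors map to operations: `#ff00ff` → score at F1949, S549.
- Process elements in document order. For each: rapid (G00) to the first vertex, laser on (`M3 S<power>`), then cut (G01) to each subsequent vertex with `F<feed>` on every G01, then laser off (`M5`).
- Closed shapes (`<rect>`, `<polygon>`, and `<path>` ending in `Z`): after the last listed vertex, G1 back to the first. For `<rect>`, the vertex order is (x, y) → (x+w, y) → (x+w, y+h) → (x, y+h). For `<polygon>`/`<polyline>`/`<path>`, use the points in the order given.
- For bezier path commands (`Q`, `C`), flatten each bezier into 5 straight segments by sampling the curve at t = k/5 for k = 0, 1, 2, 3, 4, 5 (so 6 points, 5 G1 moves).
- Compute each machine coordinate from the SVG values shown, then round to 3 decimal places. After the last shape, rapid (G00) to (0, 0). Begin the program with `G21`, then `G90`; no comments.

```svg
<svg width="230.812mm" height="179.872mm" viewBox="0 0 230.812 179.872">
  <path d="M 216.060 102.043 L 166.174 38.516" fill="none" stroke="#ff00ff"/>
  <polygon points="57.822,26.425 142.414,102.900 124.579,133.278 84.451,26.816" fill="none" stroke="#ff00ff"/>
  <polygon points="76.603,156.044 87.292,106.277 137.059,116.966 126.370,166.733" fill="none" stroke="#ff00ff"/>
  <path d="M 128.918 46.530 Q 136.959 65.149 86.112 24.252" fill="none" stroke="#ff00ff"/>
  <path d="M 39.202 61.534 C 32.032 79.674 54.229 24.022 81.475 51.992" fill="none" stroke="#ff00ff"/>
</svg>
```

G21
G90
G00 X216.060 Y77.829
M3 S549
G01 X166.174 Y141.356 F1949
M5
G00 X57.822 Y153.447
M3 S549
G01 X142.414 Y76.972 F1949
G01 X124.579 Y46.594 F1949
G01 X84.451 Y153.056 F1949
G01 X57.822 Y153.447 F1949
M5
G00 X76.603 Y23.828
M3 S549
G01 X87.292 Y73.595 F1949
G01 X137.059 Y62.906 F1949
G01 X126.370 Y13.139 F1949
G01 X76.603 Y23.828 F1949
M5
G00 X128.918 Y133.342
M3 S549
G01 X129.779 Y128.275 F1949
G01 X125.929 Y127.969 F1949
G01 X117.368 Y132.425 F1949
G01 X104.095 Y141.642 F1949
G01 X86.112 Y155.620 F1949
M5
G00 X39.202 Y118.338
M3 S549
G01 X38.229 Y115.050 F1949
G01 X43.138 Y121.916 F1949
G01 X52.760 Y131.380 F1949
G01 X65.928 Y135.887 F1949
G01 X81.475 Y127.880 F1949
M5
G00 X0.000 Y0.000

Since the viewBox matches the mm dimensions, user units are millimetres directly. The only transform is the Y-flip y_m = 179.872 − y_svg.

Shape 1 is a line segment drawn with `<path>`. Its stroke #ff00ff means score at S549, F1949. After flipping Y the toolpath is (216.060,77.829) → (166.174,141.356).

Shape 2 is a closed polygon drawn with `<polygon>`. Its stroke #ff00ff means score at S549, F1949. After flipping Y the toolpath is (57.822,153.447) → (142.414,76.972) → (124.579,46.594) → (84.451,153.056) → (57.822,153.447), returning to the start.

Shape 3 is a regular polygon drawn with `<polygon>`. Its stroke #ff00ff means score at S549, F1949. After flipping Y the toolpath is (76.603,23.828) → (87.292,73.595) → (137.059,62.906) → (126.370,13.139) → (76.603,23.828), returning to the start.

Shape 4 is a quadratic bezier drawn with `<path>`. Its stroke #ff00ff means score at S549, F1949. After flipping Y the toolpath is (128.918,133.342) → (129.779,128.275) → (125.929,127.969) → (117.368,132.425) → (104.095,141.642) → (86.112,155.620).

Shape 5 is a cubic bezier drawn with `<path>`. Its stroke #ff00ff means score at S549, F1949. After flipping Y the toolpath is (39.202,118.338) → (38.229,115.050) → (43.138,121.916) → (52.760,131.380) → (65.928,135.887) → (81.475,127.880).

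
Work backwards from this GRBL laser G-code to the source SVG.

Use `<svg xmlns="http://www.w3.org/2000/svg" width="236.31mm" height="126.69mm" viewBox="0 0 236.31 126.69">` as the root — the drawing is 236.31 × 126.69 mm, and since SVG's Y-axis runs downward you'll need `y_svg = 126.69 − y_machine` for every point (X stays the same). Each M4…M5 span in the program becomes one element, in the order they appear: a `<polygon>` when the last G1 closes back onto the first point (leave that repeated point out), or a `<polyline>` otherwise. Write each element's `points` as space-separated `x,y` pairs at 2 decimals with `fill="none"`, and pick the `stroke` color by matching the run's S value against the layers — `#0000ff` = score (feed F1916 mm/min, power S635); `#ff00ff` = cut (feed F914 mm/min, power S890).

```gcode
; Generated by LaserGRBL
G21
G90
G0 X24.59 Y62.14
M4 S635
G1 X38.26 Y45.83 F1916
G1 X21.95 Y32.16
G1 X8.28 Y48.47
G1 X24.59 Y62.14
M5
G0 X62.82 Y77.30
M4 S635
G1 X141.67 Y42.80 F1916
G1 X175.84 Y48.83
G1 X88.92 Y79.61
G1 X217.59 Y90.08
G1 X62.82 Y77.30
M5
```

<svg xmlns="http://www.w3.org/2000/svg" width="236.31mm" height="126.69mm" viewBox="0 0 236.31 126.69">
  <polygon points="24.59,64.55 38.26,80.86 21.95,94.53 8.28,78.22" fill="none" stroke="#0000ff"/>
  <polygon points="62.82,49.39 141.67,83.89 175.84,77.86 88.92,47.08 217.59,36.61" fill="none" stroke="#0000ff"/>
</svg>

Each laser-on run becomes one SVG element. Flip Y back into SVG space with y_svg = 126.69 − y_machine. Every run uses S635, so all elements get stroke `#0000ff` (score).

Run 1: The run returns to its start, so emit a `<polygon>` with points (Y-flipped): 24.59,64.55 38.26,80.86 21.95,94.53 8.28,78.22.

Run 2: The run returns to its start, so emit a `<polygon>` with points (Y-flipped): 62.82,49.39 141.67,83.89 175.84,77.86 88.92,47.08 217.59,36.61.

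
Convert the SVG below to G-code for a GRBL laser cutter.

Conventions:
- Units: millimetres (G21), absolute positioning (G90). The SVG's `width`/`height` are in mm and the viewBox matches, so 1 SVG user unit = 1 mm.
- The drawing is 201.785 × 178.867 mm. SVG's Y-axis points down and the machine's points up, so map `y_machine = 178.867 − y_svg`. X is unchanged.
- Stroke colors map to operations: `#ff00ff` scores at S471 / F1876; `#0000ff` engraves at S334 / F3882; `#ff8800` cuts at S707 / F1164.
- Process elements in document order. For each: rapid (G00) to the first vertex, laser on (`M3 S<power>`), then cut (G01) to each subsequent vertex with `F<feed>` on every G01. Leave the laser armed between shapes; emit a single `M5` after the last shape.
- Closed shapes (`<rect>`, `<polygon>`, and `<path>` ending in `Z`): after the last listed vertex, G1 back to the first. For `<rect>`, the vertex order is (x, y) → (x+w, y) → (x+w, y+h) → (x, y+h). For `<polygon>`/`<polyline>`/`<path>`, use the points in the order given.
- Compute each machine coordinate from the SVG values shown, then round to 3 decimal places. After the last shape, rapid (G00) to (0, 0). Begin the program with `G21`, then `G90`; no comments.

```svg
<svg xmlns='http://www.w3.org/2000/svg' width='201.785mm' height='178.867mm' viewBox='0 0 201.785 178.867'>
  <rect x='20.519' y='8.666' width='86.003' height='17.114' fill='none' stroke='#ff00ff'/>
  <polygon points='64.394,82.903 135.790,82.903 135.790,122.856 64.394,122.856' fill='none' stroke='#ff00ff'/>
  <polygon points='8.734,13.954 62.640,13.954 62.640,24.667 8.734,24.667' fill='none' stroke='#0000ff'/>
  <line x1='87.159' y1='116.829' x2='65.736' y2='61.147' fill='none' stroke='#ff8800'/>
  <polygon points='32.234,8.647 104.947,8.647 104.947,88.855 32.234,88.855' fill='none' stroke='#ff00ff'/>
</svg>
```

Since the viewBox matches the mm dimensions, user units are millimetres directly. The only transform is the Y-flip y_m = 178.867 − y_svg.

Shape 1 is a rectangle drawn with `<rect>`. Its stroke #ff00ff means score at S471, F1876. After flipping Y the toolpath is (20.519,170.201) → (106.522,170.201) → (106.522,153.087) → (20.519,153.087) → (20.519,170.201), returning to the start.

Shape 2 is a rectangle drawn with `<polygon>`. Its stroke #ff00ff means score at S471, F1876. After flipping Y the toolpath is (64.394,95.964) → (135.790,95.964) → (135.790,56.011) → (64.394,56.011) → (64.394,95.964), returning to the start.

Shape 3 is a rectangle drawn with `<polygon>`. Its stroke #0000ff means engrave at S334, F3882. After flipping Y the toolpath is (8.734,164.913) → (62.640,164.913) → (62.640,154.200) → (8.734,154.200) → (8.734,164.913), returning to the start.

Shape 4 is a line segment drawn with `<line>`. Its stroke #ff8800 means cut at S707, F1164. After flipping Y the toolpath is (87.159,62.038) → (65.736,117.720).

Shape 5 is a rectangle drawn with `<polygon>`. Its stroke #ff00ff means score at S471, F1876. After flipping Y the toolpath is (32.234,170.220) → (104.947,170.220) → (104.947,90.012) → (32.234,90.012) → (32.234,170.220), returning to the start.

G21
G90
G00 X20.519 Y170.201
M3 S471
G01 X106.522 Y170.201 F1876
G01 X106.522 Y153.087 F1876
G01 X20.519 Y153.087 F1876
G01 X20.519 Y170.201 F1876
G00 X64.394 Y95.964
M3 S471
G01 X135.790 Y95.964 F1876
G01 X135.790 Y56.011 F1876
G01 X64.394 Y56.011 F1876
G01 X64.394 Y95.964 F1876
G00 X8.734 Y164.913
M3 S334
G01 X62.640 Y164.913 F3882
G01 X62.640 Y154.200 F3882
G01 X8.734 Y154.200 F3882
G01 X8.734 Y164.913 F3882
G00 X87.159 Y62.038
M3 S707
G01 X65.736 Y117.720 F1164
G00 X32.234 Y170.220
M3 S471
G01 X104.947 Y170.220 F1876
G01 X104.947 Y90.012 F1876
G01 X32.234 Y90.012 F1876
G01 X32.234 Y170.220 F1876
M5
G00 X0.000 Y0.000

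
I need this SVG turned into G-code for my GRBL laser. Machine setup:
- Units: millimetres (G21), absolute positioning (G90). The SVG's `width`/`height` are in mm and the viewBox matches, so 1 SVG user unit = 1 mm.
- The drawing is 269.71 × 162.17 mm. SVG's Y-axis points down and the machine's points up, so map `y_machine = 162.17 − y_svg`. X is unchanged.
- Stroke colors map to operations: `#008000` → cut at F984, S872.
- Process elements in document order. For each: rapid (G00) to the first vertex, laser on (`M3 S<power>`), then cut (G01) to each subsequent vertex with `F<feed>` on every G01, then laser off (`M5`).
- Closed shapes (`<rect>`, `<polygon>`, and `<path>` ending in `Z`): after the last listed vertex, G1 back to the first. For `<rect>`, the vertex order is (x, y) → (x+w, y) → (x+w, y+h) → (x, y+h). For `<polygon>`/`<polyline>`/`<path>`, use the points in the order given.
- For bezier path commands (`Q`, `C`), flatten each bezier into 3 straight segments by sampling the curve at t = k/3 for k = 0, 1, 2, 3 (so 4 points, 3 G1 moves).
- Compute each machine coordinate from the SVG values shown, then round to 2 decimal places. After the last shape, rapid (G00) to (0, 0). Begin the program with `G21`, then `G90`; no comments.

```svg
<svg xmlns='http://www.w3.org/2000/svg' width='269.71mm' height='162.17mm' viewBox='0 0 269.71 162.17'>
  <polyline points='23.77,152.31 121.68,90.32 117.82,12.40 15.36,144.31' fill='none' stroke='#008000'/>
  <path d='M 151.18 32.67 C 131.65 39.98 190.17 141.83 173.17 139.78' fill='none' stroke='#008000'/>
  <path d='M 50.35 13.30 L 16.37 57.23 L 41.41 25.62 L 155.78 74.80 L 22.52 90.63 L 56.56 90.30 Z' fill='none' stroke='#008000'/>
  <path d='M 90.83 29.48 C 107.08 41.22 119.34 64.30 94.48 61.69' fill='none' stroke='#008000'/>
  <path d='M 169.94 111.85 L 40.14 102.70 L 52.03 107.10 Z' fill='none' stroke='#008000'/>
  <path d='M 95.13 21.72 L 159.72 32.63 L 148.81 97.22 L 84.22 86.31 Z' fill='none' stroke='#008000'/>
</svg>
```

G21
G90
G00 X23.77 Y9.86
M3 S872
G01 X121.68 Y71.85 F984
G01 X117.82 Y149.77 F984
G01 X15.36 Y17.86 F984
M5
G00 X151.18 Y129.50
M3 S872
G01 X151.98 Y98.03 F984
G01 X170.68 Y47.62 F984
G01 X173.17 Y22.39 F984
M5
G00 X50.35 Y148.87
M3 S872
G01 X16.37 Y104.94 F984
G01 X41.41 Y136.55 F984
G01 X155.78 Y87.37 F984
G01 X22.52 Y71.54 F984
G01 X56.56 Y71.87 F984
G01 X50.35 Y148.87 F984
M5
G00 X90.83 Y132.69
M3 S872
G01 X104.52 Y118.54 F984
G01 X108.19 Y105.06 F984
G01 X94.48 Y100.48 F984
M5
G00 X169.94 Y50.32
M3 S872
G01 X40.14 Y59.47 F984
G01 X52.03 Y55.07 F984
G01 X169.94 Y50.32 F984
M5
G00 X95.13 Y140.45
M3 S872
G01 X159.72 Y129.54 F984
G01 X148.81 Y64.95 F984
G01 X84.22 Y75.86 F984
G01 X95.13 Y140.45 F984
M5
G00 X0.00 Y0.00

Since the viewBox matches the mm dimensions, user units are millimetres directly. The only transform is the Y-flip y_m = 162.17 − y_svg.

Shape 1 is a open polyline drawn with `<polyline>`. Its stroke #008000 means cut at S872, F984. After flipping Y the toolpath is (23.77,9.86) → (121.68,71.85) → (117.82,149.77) → (15.36,17.86).

Shape 2 is a cubic bezier drawn with `<path>`. Its stroke #008000 means cut at S872, F984. After flipping Y the toolpath is (151.18,129.50) → (151.98,98.03) → (170.68,47.62) → (173.17,22.39).

Shape 3 is a closed polygon drawn with `<path>`. Its stroke #008000 means cut at S872, F984. After flipping Y the toolpath is (50.35,148.87) → (16.37,104.94) → (41.41,136.55) → (155.78,87.37) → (22.52,71.54) → (56.56,71.87) → (50.35,148.87), returning to the start.

Shape 4 is a cubic bezier drawn with `<path>`. Its stroke #008000 means cut at S872, F984. After flipping Y the toolpath is (90.83,132.69) → (104.52,118.54) → (108.19,105.06) → (94.48,100.48).

Shape 5 is a closed polygon drawn with `<path>`. Its stroke #008000 means cut at S872, F984. After flipping Y the toolpath is (169.94,50.32) → (40.14,59.47) → (52.03,55.07) → (169.94,50.32), returning to the start.

Shape 6 is a regular polygon drawn with `<path>`. Its stroke #008000 means cut at S872, F984. After flipping Y the toolpath is (95.13,140.45) → (159.72,129.54) → (148.81,64.95) → (84.22,75.86) → (95.13,140.45), returning to the start.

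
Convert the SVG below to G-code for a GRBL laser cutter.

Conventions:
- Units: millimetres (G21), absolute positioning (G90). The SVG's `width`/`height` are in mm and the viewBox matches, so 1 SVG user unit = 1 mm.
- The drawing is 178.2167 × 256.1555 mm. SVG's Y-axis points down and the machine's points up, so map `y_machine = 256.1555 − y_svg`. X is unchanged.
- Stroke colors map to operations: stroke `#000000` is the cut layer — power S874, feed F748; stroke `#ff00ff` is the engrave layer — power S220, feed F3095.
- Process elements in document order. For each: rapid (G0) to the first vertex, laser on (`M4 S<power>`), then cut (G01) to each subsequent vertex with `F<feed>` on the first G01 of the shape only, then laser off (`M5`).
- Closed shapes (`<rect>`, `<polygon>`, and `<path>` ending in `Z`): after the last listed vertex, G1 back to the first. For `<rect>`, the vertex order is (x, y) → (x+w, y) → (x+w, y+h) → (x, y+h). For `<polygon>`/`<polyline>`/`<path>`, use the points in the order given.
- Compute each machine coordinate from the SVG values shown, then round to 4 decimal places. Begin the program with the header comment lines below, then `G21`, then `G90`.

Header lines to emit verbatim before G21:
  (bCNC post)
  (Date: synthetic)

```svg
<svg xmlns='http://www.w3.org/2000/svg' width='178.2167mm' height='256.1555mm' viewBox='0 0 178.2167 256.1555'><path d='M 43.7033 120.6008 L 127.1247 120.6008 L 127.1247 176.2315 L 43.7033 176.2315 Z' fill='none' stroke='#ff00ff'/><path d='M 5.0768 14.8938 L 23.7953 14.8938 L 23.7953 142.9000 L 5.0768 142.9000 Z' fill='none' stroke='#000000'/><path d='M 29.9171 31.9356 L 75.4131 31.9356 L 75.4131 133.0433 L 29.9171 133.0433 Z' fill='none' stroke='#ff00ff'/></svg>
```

(bCNC post)
(Date: synthetic)
G21
G90
G0 X43.7033 Y135.5547
M4 S220
G01 X127.1247 Y135.5547 F3095
G01 X127.1247 Y79.9240
G01 X43.7033 Y79.9240
G01 X43.7033 Y135.5547
M5
G0 X5.0768 Y241.2617
M4 S874
G01 X23.7953 Y241.2617 F748
G01 X23.7953 Y113.2555
G01 X5.0768 Y113.2555
G01 X5.0768 Y241.2617
M5
G0 X29.9171 Y224.2199
M4 S220
G01 X75.4131 Y224.2199 F3095
G01 X75.4131 Y123.1122
G01 X29.9171 Y123.1122
G01 X29.9171 Y224.2199
M5

1 u = 1 mm; y_m = 256.1555 − y.

[1] `<path>` rectangle, #ff00ff→engrave S220 F3095: (43.7033,135.5547) → (127.1247,135.5547) → (127.1247,79.9240) → (43.7033,79.9240) → (43.7033,135.5547) (closed)

[2] `<path>` rectangle, #000000→cut S874 F748: (5.0768,241.2617) → (23.7953,241.2617) → (23.7953,113.2555) → (5.0768,113.2555) → (5.0768,241.2617) (closed)

[3] `<path>` rectangle, #ff00ff→engrave S220 F3095: (29.9171,224.2199) → (75.4131,224.2199) → (75.4131,123.1122) → (29.9171,123.1122) → (29.9171,224.2199) (closed)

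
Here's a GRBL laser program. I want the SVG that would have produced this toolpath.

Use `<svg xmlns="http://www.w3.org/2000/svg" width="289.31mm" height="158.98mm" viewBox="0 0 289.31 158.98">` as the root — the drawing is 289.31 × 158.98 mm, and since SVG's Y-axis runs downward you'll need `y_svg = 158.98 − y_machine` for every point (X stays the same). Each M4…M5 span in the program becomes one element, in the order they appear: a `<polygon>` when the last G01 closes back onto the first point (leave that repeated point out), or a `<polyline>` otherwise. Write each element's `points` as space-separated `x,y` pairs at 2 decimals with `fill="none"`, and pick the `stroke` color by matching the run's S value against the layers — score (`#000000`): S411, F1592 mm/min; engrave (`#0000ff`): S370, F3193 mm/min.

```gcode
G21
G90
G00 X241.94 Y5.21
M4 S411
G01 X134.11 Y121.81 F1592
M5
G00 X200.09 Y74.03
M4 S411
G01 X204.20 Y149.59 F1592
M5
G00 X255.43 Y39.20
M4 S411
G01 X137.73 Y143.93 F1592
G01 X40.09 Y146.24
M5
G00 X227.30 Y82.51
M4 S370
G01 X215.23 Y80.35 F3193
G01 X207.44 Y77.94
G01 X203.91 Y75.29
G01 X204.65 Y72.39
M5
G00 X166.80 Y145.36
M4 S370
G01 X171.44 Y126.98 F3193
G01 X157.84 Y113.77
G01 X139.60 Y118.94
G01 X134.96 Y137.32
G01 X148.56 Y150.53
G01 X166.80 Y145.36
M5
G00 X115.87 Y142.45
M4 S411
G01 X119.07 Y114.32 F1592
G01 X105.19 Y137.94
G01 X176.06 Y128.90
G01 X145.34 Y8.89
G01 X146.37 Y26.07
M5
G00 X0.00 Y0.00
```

Each laser-on run becomes one SVG element. Flip Y back into SVG space with y_svg = 158.98 − y_machine.

Run 1: power S411 maps to stroke `#000000` (score). The run is open, so emit a `<polyline>` with points (Y-flipped): 241.94,153.77 134.11,37.17.

Run 2: power S411 maps to stroke `#000000` (score). The run is open, so emit a `<polyline>` with points (Y-flipped): 200.09,84.95 204.20,9.39.

Run 3: power S411 maps to stroke `#000000` (score). The run is open, so emit a `<polyline>` with points (Y-flipped): 255.43,119.78 137.73,15.05 40.09,12.74.

Run 4: power S370 maps to stroke `#0000ff` (engrave). The run is open, so emit a `<polyline>` with points (Y-flipped): 227.30,76.47 215.23,78.63 207.44,81.04 203.91,83.69 204.65,86.59.

Run 5: power S370 maps to stroke `#0000ff` (engrave). The run returns to its start, so emit a `<polygon>` with points (Y-flipped): 166.80,13.62 171.44,32.00 157.84,45.21 139.60,40.04 134.96,21.66 148.56,8.45.

Run 6: the run's S411 means `#000000` (score). The run is open, so emit a `<polyline>` with points (Y-flipped): 115.87,16.53 119.07,44.66 105.19,21.04 176.06,30.08 145.34,150.09 146.37,132.91.

<svg xmlns="http://www.w3.org/2000/svg" width="289.31mm" height="158.98mm" viewBox="0 0 289.31 158.98">
  <polyline points="241.94,153.77 134.11,37.17" fill="none" stroke="#000000"/>
  <polyline points="200.09,84.95 204.20,9.39" fill="none" stroke="#000000"/>
  <polyline points="255.43,119.78 137.73,15.05 40.09,12.74" fill="none" stroke="#000000"/>
  <polyline points="227.30,76.47 215.23,78.63 207.44,81.04 203.91,83.69 204.65,86.59" fill="none" stroke="#0000ff"/>
  <polygon points="166.80,13.62 171.44,32.00 157.84,45.21 139.60,40.04 134.96,21.66 148.56,8.45" fill="none" stroke="#0000ff"/>
  <polyline points="115.87,16.53 119.07,44.66 105.19,21.04 176.06,30.08 145.34,150.09 146.37,132.91" fill="none" stroke="#000000"/>
</svg>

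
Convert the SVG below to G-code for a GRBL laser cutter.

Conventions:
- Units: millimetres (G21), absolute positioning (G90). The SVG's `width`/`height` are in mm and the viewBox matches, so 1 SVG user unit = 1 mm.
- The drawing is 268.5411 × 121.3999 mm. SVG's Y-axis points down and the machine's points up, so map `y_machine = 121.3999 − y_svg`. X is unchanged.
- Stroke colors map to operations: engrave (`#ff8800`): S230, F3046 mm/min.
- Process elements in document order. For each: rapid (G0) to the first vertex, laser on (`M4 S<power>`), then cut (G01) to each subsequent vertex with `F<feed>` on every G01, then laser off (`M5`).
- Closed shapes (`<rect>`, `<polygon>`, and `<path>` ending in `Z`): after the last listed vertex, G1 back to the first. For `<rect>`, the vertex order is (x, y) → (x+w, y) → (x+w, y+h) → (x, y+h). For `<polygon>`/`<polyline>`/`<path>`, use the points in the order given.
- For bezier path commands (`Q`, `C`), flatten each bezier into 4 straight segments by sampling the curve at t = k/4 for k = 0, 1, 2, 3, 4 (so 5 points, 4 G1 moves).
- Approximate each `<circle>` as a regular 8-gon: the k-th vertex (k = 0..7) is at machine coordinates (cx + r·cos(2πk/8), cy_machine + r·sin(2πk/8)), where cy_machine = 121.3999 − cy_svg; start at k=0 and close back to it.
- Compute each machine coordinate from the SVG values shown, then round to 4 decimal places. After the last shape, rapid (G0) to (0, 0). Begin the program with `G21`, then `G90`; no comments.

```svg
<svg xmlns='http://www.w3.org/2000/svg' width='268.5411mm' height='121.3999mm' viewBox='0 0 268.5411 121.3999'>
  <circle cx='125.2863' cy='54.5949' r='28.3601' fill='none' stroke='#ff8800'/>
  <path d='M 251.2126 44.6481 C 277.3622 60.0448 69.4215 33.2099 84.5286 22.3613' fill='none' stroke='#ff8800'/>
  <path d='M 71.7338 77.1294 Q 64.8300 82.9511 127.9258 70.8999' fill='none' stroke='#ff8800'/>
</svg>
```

viewBox `0 0 268.5411 121.3999` with mm width/height → 1 unit = 1 mm. Flip: y_m = 121.3999 − y_svg.

**Shape 1** — `<circle>` circle, stroke `#ff8800` → engrave (S230, F3046). Machine vertices: (153.6464,66.8050) → (145.3399,86.8586) → (125.2863,95.1651) → (105.2327,86.8586) → (96.9262,66.8050) → (105.2327,46.7514) → (125.2863,38.4449) → (145.3399,46.7514) → (153.6464,66.8050). Closed: final G1 returns to the first vertex.

**Shape 2** — `<path>` cubic bezier, stroke `#ff8800` → engrave (S230, F3046). Control points (SVG): P0=(251.2126,44.6481), P1=(277.3622,60.0448), P2=(69.4215,33.2099), P3=(84.5286,22.3613); sampled at t=k/4. Machine vertices: (251.2126,76.7518) → (234.0757,72.2130) → (172.0115,78.0532) → (107.8770,88.8144) → (84.5286,99.0386). Open path.

**Shape 3** — `<path>` quadratic bezier, stroke `#ff8800` → engrave (S230, F3046). Control points (SVG): P0=(71.7338,77.1294), P1=(64.8300,82.9511), P2=(127.9258,70.8999); sampled at t=k/4. Machine vertices: (71.7338,44.2705) → (72.6569,42.4767) → (82.3299,42.9170) → (100.7529,45.5915) → (127.9258,50.5000). Open path.

G21
G90
G0 X153.6464 Y66.8050
M4 S230
G01 X145.3399 Y86.8586 F3046
G01 X125.2863 Y95.1651 F3046
G01 X105.2327 Y86.8586 F3046
G01 X96.9262 Y66.8050 F3046
G01 X105.2327 Y46.7514 F3046
G01 X125.2863 Y38.4449 F3046
G01 X145.3399 Y46.7514 F3046
G01 X153.6464 Y66.8050 F3046
M5
G0 X251.2126 Y76.7518
M4 S230
G01 X234.0757 Y72.2130 F3046
G01 X172.0115 Y78.0532 F3046
G01 X107.8770 Y88.8144 F3046
G01 X84.5286 Y99.0386 F3046
M5
G0 X71.7338 Y44.2705
M4 S230
G01 X72.6569 Y42.4767 F3046
G01 X82.3299 Y42.9170 F3046
G01 X100.7529 Y45.5915 F3046
G01 X127.9258 Y50.5000 F3046
M5
G0 X0.0000 Y0.0000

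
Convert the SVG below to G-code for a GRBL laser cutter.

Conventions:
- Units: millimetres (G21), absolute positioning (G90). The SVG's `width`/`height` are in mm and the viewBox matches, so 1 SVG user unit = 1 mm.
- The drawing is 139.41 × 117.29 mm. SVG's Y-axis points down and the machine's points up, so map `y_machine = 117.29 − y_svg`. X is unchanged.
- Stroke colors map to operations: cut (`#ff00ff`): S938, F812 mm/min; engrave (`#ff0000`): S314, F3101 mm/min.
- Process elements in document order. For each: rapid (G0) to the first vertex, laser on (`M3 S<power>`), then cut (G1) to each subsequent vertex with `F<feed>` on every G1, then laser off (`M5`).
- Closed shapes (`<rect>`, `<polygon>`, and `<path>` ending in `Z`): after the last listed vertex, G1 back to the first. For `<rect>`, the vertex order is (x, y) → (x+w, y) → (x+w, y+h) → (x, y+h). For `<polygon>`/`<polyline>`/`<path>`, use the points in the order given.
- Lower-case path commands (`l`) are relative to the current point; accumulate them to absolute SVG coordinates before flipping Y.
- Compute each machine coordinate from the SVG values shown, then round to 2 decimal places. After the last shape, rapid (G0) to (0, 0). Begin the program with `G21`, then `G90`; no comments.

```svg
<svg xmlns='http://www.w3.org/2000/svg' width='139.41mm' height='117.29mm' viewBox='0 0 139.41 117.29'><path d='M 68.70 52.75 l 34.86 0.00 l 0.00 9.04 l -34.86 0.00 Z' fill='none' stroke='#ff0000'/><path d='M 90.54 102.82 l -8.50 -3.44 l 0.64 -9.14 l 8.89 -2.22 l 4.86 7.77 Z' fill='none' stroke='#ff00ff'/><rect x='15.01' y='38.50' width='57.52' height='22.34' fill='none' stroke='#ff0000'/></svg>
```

viewBox `0 0 139.41 117.29` with mm width/height → 1 unit = 1 mm. Flip: y_m = 117.29 − y_svg.

**Shape 1** — `<path>` rectangle, stroke `#ff0000` → engrave (S314, F3101). Machine vertices: (68.70,64.54) → (103.56,64.54) → (103.56,55.50) → (68.70,55.50) → (68.70,64.54). Closed: final G1 returns to the first vertex.

**Shape 2** — `<path>` regular polygon, stroke `#ff00ff` → cut (S938, F812). Machine vertices: (90.54,14.47) → (82.04,17.91) → (82.68,27.05) → (91.57,29.27) → (96.43,21.50) → (90.54,14.47). Closed: final G1 returns to the first vertex.

**Shape 3** — `<rect>` rectangle, stroke `#ff0000` → engrave (S314, F3101). Machine vertices: (15.01,78.79) → (72.53,78.79) → (72.53,56.45) → (15.01,56.45) → (15.01,78.79). Closed: final G1 returns to the first vertex.

G21
G90
G0 X68.70 Y64.54
M3 S314
G1 X103.56 Y64.54 F3101
G1 X103.56 Y55.50 F3101
G1 X68.70 Y55.50 F3101
G1 X68.70 Y64.54 F3101
M5
G0 X90.54 Y14.47
M3 S938
G1 X82.04 Y17.91 F812
G1 X82.68 Y27.05 F812
G1 X91.57 Y29.27 F812
G1 X96.43 Y21.50 F812
G1 X90.54 Y14.47 F812
M5
G0 X15.01 Y78.79
M3 S314
G1 X72.53 Y78.79 F3101
G1 X72.53 Y56.45 F3101
G1 X15.01 Y56.45 F3101
G1 X15.01 Y78.79 F3101
M5
G0 X0.00 Y0.00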